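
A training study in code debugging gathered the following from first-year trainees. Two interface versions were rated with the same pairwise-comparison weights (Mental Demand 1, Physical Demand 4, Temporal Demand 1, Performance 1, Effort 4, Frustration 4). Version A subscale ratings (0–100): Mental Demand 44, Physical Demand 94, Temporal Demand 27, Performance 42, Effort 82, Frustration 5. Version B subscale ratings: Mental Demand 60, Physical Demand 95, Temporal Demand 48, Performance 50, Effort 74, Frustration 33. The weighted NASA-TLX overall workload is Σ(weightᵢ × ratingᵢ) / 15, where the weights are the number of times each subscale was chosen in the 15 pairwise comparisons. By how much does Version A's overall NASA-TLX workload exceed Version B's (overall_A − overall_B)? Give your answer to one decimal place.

-8.6

Version A weighted sum = 1·44 + 4·94 + 1·27 + 1·42 + 4·82 + 4·5 = 44 + 376 + 27 + 42 + 328 + 20 = 837; overall_A = 837/15 = 55.8000.
Version B weighted sum = 1·60 + 4·95 + 1·48 + 1·50 + 4·74 + 4·33 = 60 + 380 + 48 + 50 + 296 + 132 = 966; overall_B = 966/15 = 64.4000.
Difference = 55.8000 − 64.4000 = -8.6000 ≈ -8.6.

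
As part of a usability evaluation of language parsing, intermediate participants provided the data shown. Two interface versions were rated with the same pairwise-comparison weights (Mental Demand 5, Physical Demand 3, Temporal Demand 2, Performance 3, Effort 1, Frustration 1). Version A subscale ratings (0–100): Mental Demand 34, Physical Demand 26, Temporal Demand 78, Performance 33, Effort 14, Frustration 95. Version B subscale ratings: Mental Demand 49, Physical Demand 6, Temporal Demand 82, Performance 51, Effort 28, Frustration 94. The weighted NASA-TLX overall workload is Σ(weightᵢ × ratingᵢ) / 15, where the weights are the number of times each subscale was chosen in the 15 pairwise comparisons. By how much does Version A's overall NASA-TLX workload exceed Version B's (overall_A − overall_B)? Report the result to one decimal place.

-6.0

Version A weighted sum = 5·34 + 3·26 + 2·78 + 3·33 + 1·14 + 1·95 = 170 + 78 + 156 + 99 + 14 + 95 = 612; overall_A = 612/15 = 40.8000.
Version B weighted sum = 5·49 + 3·6 + 2·82 + 3·51 + 1·28 + 1·94 = 245 + 18 + 164 + 153 + 28 + 94 = 702; overall_B = 702/15 = 46.8000.
Difference = 40.8000 − 46.8000 = -6.0000 ≈ -6.0.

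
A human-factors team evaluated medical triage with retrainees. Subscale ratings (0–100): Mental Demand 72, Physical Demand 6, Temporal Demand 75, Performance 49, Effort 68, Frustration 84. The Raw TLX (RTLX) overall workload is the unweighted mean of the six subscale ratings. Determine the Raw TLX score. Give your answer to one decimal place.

59.0

Sum of ratings = 72 + 6 + 75 + 49 + 68 + 84 = 354.
RTLX = 354 / 6 = 59.0000 ≈ 59.0.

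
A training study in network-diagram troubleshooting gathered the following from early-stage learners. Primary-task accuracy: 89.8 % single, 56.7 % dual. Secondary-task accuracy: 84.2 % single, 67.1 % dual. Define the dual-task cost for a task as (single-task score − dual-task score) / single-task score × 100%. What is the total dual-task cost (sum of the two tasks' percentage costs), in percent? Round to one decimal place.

Primary cost = (89.8 − 56.7) / 89.8 × 100% = 36.8597%.
Secondary cost = (84.2 − 67.1) / 84.2 × 100% = 20.3088%.
Total = 36.8597% + 20.3088% = 57.1685% ≈ 57.2%.

57.2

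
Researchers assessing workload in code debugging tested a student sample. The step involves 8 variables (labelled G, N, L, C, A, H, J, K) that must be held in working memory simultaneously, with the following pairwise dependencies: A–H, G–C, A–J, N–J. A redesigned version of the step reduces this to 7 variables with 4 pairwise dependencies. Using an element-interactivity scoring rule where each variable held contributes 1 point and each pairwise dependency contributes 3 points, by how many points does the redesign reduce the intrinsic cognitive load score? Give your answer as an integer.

1

Original: 8 × 1 + 4 × 3 = 8 + 12 = 20.
Redesigned: 7 × 1 + 4 × 3 = 7 + 12 = 19.
Reduction = 20 − 19 = 1.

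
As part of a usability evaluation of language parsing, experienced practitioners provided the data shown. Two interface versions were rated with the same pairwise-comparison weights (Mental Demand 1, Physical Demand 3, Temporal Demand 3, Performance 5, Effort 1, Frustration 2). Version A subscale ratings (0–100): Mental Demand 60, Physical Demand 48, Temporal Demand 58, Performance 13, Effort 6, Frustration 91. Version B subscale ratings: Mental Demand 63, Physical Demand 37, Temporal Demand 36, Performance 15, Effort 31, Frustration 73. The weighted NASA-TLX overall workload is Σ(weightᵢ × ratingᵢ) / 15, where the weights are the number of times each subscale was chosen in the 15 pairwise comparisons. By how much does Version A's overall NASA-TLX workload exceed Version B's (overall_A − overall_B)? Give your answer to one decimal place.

6.5

Version A weighted sum = 1·60 + 3·48 + 3·58 + 5·13 + 1·6 + 2·91 = 60 + 144 + 174 + 65 + 6 + 182 = 631; overall_A = 631/15 = 42.0667.
Version B weighted sum = 1·63 + 3·37 + 3·36 + 5·15 + 1·31 + 2·73 = 63 + 111 + 108 + 75 + 31 + 146 = 534; overall_B = 534/15 = 35.6000.
Difference = 42.0667 − 35.6000 = 6.4667 ≈ 6.5.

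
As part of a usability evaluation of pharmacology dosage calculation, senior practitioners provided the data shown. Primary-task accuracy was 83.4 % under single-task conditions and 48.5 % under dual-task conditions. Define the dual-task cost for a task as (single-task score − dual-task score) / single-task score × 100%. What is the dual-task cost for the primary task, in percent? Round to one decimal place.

Cost = (83.4 − 48.5) / 83.4 × 100%
     = 34.9000 / 83.4 × 100% = 41.8465%.
≈ 41.8%.

41.8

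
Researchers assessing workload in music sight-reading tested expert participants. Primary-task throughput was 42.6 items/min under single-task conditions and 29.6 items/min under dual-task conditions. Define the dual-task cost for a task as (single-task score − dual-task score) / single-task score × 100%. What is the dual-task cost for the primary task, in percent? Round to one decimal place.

Cost = (42.6 − 29.6) / 42.6 × 100%
     = 13.0000 / 42.6 × 100% = 30.5164%.
≈ 30.5%.

30.5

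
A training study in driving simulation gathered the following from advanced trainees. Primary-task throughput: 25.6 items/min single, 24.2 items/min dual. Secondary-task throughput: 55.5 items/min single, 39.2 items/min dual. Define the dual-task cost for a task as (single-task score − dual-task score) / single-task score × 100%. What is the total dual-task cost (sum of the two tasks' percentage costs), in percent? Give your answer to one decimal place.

34.8

Primary cost = (25.6 − 24.2) / 25.6 × 100% = 5.4688%.
Secondary cost = (55.5 − 39.2) / 55.5 × 100% = 29.3694%.
Total = 5.4688% + 29.3694% = 34.8382% ≈ 34.8%.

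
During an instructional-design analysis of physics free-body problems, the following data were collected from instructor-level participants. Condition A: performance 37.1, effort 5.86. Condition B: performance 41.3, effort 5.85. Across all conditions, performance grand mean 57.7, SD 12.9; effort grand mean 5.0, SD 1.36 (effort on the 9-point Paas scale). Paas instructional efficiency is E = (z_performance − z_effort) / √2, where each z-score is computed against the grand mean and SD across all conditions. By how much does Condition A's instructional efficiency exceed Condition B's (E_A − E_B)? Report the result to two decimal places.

-0.24

Condition A: z_P = (37.1 − 57.7)/12.9 = -1.5969; z_E = (5.86 − 5.0)/1.36 = 0.6324; E_A = (-1.5969 − 0.6324)/√2 = -1.5764.
Condition B: z_P = (41.3 − 57.7)/12.9 = -1.2713; z_E = (5.85 − 5.0)/1.36 = 0.6250; E_B = (-1.2713 − 0.6250)/√2 = -1.3409.
E_A − E_B = -1.5764 − (-1.3409) = -0.2355 ≈ -0.24.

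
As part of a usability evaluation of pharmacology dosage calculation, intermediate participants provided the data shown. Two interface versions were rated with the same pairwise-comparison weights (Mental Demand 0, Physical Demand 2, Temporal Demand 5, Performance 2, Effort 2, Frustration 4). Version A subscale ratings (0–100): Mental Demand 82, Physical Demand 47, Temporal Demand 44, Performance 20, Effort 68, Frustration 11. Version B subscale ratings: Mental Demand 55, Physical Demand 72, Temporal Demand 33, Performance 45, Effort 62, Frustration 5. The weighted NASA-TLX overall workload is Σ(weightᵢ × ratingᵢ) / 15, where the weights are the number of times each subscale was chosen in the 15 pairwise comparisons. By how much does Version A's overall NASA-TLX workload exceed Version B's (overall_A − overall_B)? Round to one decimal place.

Version A weighted sum = 0·82 + 2·47 + 5·44 + 2·20 + 2·68 + 4·11 = 0 + 94 + 220 + 40 + 136 + 44 = 534; overall_A = 534/15 = 35.6000.
Version B weighted sum = 0·55 + 2·72 + 5·33 + 2·45 + 2·62 + 4·5 = 0 + 144 + 165 + 90 + 124 + 20 = 543; overall_B = 543/15 = 36.2000.
Difference = 35.6000 − 36.2000 = -0.6000 ≈ -0.6.

-0.6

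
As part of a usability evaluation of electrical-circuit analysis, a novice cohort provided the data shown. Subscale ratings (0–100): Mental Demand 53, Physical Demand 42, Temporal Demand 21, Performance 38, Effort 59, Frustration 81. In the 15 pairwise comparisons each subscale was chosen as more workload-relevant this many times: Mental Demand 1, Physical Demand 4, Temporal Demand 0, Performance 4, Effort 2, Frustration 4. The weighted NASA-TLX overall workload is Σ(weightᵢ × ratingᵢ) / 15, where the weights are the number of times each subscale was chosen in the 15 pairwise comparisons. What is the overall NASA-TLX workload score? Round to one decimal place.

The tallies are the weights (they sum to 15).
Weighted sum = 1·53 + 4·42 + 0·21 + 4·38 + 2·59 + 4·81
            = 53 + 168 + 0 + 152 + 118 + 324 = 815.
Overall workload = 815 / 15 = 54.3333 ≈ 54.3.

54.3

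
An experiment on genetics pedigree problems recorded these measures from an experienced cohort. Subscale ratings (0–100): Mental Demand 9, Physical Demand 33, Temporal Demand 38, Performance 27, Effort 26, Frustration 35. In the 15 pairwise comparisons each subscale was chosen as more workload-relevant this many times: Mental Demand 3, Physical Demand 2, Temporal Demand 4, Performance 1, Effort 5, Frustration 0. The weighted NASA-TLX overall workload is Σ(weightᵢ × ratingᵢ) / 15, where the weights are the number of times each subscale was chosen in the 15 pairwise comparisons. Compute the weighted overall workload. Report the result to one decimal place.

The tallies are the weights (they sum to 15).
Weighted sum = 3·9 + 2·33 + 4·38 + 1·27 + 5·26 + 0·35
            = 27 + 66 + 152 + 27 + 130 + 0 = 402.
Overall workload = 402 / 15 = 26.8000 ≈ 26.8.

26.8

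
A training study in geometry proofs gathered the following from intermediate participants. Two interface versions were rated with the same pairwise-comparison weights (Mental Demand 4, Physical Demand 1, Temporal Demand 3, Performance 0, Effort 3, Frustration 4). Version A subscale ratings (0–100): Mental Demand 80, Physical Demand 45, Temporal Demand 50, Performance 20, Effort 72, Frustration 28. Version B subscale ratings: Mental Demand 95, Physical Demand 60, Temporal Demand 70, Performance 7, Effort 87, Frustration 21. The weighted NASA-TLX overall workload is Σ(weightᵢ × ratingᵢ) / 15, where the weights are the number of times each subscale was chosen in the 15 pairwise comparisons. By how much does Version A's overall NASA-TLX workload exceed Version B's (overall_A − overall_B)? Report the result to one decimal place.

-10.1

Version A weighted sum = 4·80 + 1·45 + 3·50 + 0·20 + 3·72 + 4·28 = 320 + 45 + 150 + 0 + 216 + 112 = 843; overall_A = 843/15 = 56.2000.
Version B weighted sum = 4·95 + 1·60 + 3·70 + 0·7 + 3·87 + 4·21 = 380 + 60 + 210 + 0 + 261 + 84 = 995; overall_B = 995/15 = 66.3333.
Difference = 56.2000 − 66.3333 = -10.1333 ≈ -10.1.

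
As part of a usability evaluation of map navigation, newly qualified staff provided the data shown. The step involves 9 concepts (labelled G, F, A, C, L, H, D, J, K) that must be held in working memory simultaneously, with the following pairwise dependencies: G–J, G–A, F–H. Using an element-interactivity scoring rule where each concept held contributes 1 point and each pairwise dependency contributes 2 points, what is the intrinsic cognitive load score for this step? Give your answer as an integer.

Count of concepts held simultaneously: 9.
Count of pairwise dependencies listed: 3.
Element contribution: 9 × 1 = 9.
Interaction contribution: 3 × 2 = 6.
Intrinsic load = 9 + 6 = 15.

15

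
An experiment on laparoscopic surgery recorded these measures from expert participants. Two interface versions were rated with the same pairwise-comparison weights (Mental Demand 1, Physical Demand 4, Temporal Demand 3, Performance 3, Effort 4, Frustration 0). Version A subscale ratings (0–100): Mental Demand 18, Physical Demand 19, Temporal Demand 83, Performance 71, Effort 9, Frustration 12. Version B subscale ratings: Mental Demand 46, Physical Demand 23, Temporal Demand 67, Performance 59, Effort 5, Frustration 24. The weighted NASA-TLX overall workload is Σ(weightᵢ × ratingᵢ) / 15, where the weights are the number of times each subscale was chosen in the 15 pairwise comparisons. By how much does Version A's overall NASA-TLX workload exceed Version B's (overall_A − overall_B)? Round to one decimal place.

Version A weighted sum = 1·18 + 4·19 + 3·83 + 3·71 + 4·9 + 0·12 = 18 + 76 + 249 + 213 + 36 + 0 = 592; overall_A = 592/15 = 39.4667.
Version B weighted sum = 1·46 + 4·23 + 3·67 + 3·59 + 4·5 + 0·24 = 46 + 92 + 201 + 177 + 20 + 0 = 536; overall_B = 536/15 = 35.7333.
Difference = 39.4667 − 35.7333 = 3.7334 ≈ 3.7.

3.7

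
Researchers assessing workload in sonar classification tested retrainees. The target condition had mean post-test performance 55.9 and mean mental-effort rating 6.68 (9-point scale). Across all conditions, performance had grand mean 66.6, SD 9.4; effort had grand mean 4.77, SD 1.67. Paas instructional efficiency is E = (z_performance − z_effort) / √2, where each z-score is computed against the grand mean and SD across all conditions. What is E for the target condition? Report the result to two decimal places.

z_performance = (55.9 − 66.6) / 9.4 = -10.7000 / 9.4 = -1.1383.
z_effort = (6.68 − 4.77) / 1.67 = 1.9100 / 1.67 = 1.1437.
z_P − z_E = -1.1383 − 1.1437 = -2.2820.
E = -2.2820 / √2 = -2.2820 / 1.41421 = -1.6136 ≈ -1.61.

-1.61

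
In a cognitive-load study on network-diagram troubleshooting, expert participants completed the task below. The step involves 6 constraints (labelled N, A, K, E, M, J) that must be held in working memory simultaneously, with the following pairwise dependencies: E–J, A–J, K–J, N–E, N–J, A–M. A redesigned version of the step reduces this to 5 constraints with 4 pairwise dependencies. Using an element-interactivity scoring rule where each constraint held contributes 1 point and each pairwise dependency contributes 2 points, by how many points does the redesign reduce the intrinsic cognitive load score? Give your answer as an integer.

Original: 6 × 1 + 6 × 2 = 6 + 12 = 18.
Redesigned: 5 × 1 + 4 × 2 = 5 + 8 = 13.
Reduction = 18 − 13 = 5.

5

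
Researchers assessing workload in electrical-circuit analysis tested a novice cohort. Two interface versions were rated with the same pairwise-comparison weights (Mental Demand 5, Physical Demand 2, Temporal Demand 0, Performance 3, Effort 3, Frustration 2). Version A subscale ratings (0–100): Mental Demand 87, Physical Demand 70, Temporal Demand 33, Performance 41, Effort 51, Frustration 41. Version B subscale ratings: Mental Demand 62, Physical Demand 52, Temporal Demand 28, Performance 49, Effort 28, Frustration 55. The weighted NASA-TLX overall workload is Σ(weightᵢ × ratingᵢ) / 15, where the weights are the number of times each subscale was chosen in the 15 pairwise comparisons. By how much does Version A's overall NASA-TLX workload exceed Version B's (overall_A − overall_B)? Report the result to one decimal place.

Version A weighted sum = 5·87 + 2·70 + 0·33 + 3·41 + 3·51 + 2·41 = 435 + 140 + 0 + 123 + 153 + 82 = 933; overall_A = 933/15 = 62.2000.
Version B weighted sum = 5·62 + 2·52 + 0·28 + 3·49 + 3·28 + 2·55 = 310 + 104 + 0 + 147 + 84 + 110 = 755; overall_B = 755/15 = 50.3333.
Difference = 62.2000 − 50.3333 = 11.8667 ≈ 11.9.

11.9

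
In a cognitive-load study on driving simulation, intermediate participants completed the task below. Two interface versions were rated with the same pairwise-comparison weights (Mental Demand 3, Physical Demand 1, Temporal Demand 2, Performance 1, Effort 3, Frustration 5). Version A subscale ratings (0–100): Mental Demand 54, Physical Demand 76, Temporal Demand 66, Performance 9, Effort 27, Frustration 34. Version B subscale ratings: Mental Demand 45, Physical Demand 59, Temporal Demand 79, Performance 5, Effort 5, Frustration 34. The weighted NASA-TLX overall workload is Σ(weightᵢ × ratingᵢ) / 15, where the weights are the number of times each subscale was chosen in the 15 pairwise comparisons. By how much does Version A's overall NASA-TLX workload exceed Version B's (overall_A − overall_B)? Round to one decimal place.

5.9

Version A weighted sum = 3·54 + 1·76 + 2·66 + 1·9 + 3·27 + 5·34 = 162 + 76 + 132 + 9 + 81 + 170 = 630; overall_A = 630/15 = 42.0000.
Version B weighted sum = 3·45 + 1·59 + 2·79 + 1·5 + 3·5 + 5·34 = 135 + 59 + 158 + 5 + 15 + 170 = 542; overall_B = 542/15 = 36.1333.
Difference = 42.0000 − 36.1333 = 5.8667 ≈ 5.9.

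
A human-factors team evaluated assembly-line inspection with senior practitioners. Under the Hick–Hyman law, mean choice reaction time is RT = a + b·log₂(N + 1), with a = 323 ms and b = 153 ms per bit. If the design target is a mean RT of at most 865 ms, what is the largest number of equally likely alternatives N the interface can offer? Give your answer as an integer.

10

Set 323 + 153·log₂(N + 1) ≤ 865.
log₂(N + 1) ≤ (865 − 323) / 153 = 3.5425.
N + 1 ≤ 2^3.5425 = 11.6520.
N ≤ 10.6520, so the largest integer N is 10.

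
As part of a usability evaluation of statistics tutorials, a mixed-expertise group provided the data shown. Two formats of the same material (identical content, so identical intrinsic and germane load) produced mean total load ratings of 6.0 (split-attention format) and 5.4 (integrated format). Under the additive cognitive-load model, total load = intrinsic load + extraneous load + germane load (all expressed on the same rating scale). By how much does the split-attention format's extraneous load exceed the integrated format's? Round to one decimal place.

Intrinsic and germane load are equal across formats, so the difference in total load equals the difference in extraneous load.
Extraneous-load difference = 6.0 − 5.4 = 0.6.

0.6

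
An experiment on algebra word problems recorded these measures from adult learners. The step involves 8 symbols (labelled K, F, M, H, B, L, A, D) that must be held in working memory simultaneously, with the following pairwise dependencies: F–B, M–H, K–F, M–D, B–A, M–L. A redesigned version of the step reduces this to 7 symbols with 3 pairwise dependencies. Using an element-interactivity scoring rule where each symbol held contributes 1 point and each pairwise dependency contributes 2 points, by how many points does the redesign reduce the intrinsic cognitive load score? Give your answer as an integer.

Original: 8 × 1 + 6 × 2 = 8 + 12 = 20.
Redesigned: 7 × 1 + 3 × 2 = 7 + 6 = 13.
Reduction = 20 − 13 = 7.

7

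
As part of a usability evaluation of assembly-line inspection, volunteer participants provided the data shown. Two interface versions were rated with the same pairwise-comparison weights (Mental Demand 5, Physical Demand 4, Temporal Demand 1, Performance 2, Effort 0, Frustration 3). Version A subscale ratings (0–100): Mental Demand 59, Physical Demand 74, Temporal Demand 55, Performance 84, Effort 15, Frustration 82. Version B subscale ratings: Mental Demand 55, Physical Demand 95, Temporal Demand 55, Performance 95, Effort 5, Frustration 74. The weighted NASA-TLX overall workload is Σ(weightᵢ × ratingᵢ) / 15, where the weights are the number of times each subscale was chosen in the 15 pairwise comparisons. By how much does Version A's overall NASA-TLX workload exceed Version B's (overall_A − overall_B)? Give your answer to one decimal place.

Version A weighted sum = 5·59 + 4·74 + 1·55 + 2·84 + 0·15 + 3·82 = 295 + 296 + 55 + 168 + 0 + 246 = 1060; overall_A = 1060/15 = 70.6667.
Version B weighted sum = 5·55 + 4·95 + 1·55 + 2·95 + 0·5 + 3·74 = 275 + 380 + 55 + 190 + 0 + 222 = 1122; overall_B = 1122/15 = 74.8000.
Difference = 70.6667 − 74.8000 = -4.1333 ≈ -4.1.

-4.1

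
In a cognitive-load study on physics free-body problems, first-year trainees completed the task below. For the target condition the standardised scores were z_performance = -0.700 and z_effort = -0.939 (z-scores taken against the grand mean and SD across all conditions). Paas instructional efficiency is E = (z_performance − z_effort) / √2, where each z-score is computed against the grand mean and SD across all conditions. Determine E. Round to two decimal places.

z_P − z_E = -0.700 − (-0.939) = 0.2390.
E = 0.2390 / √2 = 0.2390 / 1.41421 = 0.1690 ≈ 0.17.

0.17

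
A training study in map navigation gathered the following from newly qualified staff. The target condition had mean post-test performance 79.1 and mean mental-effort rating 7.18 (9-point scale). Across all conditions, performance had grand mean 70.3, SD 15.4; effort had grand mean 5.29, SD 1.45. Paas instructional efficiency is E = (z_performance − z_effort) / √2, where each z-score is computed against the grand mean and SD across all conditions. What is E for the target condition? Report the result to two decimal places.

-0.52

z_performance = (79.1 − 70.3) / 15.4 = 8.8000 / 15.4 = 0.5714.
z_effort = (7.18 − 5.29) / 1.45 = 1.8900 / 1.45 = 1.3034.
z_P − z_E = 0.5714 − 1.3034 = -0.7320.
E = -0.7320 / √2 = -0.7320 / 1.41421 = -0.5176 ≈ -0.52.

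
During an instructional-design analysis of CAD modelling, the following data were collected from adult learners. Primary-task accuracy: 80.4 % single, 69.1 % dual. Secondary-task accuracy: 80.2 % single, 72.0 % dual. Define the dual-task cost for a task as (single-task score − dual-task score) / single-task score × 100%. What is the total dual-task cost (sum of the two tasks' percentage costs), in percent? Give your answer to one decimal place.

24.3

Primary cost = (80.4 − 69.1) / 80.4 × 100% = 14.0547%.
Secondary cost = (80.2 − 72.0) / 80.2 × 100% = 10.2244%.
Total = 14.0547% + 10.2244% = 24.2791% ≈ 24.3%.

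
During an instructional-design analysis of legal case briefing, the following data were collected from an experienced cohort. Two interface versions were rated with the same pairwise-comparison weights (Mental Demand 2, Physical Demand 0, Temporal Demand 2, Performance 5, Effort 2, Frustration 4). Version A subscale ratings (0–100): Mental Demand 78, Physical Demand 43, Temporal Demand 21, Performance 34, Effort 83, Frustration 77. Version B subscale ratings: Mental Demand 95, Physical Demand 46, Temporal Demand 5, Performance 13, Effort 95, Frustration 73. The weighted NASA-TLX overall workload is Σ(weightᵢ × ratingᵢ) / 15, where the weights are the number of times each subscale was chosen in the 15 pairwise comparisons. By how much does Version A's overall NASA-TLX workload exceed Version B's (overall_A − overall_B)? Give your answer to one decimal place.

6.3

Version A weighted sum = 2·78 + 0·43 + 2·21 + 5·34 + 2·83 + 4·77 = 156 + 0 + 42 + 170 + 166 + 308 = 842; overall_A = 842/15 = 56.1333.
Version B weighted sum = 2·95 + 0·46 + 2·5 + 5·13 + 2·95 + 4·73 = 190 + 0 + 10 + 65 + 190 + 292 = 747; overall_B = 747/15 = 49.8000.
Difference = 56.1333 − 49.8000 = 6.3333 ≈ 6.3.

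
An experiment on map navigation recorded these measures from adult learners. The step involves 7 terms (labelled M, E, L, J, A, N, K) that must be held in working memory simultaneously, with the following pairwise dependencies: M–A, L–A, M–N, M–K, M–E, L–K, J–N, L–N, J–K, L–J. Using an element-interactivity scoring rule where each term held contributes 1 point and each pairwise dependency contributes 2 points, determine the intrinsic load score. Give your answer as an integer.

27

Count of terms held simultaneously: 7.
Count of pairwise dependencies listed: 10.
Element contribution: 7 × 1 = 7.
Interaction contribution: 10 × 2 = 20.
Intrinsic load = 7 + 20 = 27.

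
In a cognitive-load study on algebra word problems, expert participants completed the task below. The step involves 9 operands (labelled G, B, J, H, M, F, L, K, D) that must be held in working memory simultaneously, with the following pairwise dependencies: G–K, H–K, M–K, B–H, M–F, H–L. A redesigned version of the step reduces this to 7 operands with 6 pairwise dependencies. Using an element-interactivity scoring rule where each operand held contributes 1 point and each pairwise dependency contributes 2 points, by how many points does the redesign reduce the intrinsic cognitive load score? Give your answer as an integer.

Original: 9 × 1 + 6 × 2 = 9 + 12 = 21.
Redesigned: 7 × 1 + 6 × 2 = 7 + 12 = 19.
Reduction = 21 − 19 = 2.

2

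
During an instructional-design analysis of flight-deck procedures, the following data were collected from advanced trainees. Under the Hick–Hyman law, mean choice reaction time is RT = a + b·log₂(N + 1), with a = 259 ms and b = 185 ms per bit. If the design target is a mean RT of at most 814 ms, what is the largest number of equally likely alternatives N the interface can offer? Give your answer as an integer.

7

Set 259 + 185·log₂(N + 1) ≤ 814.
log₂(N + 1) ≤ (814 − 259) / 185 = 3.0000.
N + 1 ≤ 2^3.0000 = 8.0000.
N ≤ 7.0000, so the largest integer N is 7.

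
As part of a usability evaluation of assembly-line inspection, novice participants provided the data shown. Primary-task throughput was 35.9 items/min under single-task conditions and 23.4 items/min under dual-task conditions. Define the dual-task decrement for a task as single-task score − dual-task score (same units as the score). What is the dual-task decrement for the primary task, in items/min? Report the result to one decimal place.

Decrement = 35.9 − 23.4 = 12.5000 items/min ≈ 12.5 items/min.

12.5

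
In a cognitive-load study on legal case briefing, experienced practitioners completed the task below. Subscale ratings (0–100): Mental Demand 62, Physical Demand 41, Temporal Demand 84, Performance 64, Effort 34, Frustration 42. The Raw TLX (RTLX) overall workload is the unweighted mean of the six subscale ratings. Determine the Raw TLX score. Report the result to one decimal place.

54.5

Sum of ratings = 62 + 41 + 84 + 64 + 34 + 42 = 327.
RTLX = 327 / 6 = 54.5000 ≈ 54.5.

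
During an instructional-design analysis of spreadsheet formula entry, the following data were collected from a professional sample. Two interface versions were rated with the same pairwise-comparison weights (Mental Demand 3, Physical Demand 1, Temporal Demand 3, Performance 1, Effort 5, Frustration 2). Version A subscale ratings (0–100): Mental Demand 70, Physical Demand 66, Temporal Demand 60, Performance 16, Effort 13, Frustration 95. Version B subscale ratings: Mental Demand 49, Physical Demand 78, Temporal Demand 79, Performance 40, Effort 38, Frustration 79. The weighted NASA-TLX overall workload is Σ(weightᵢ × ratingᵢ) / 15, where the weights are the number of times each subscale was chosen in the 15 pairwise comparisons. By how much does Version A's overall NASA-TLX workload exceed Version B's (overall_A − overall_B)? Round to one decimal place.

-8.2

Version A weighted sum = 3·70 + 1·66 + 3·60 + 1·16 + 5·13 + 2·95 = 210 + 66 + 180 + 16 + 65 + 190 = 727; overall_A = 727/15 = 48.4667.
Version B weighted sum = 3·49 + 1·78 + 3·79 + 1·40 + 5·38 + 2·79 = 147 + 78 + 237 + 40 + 190 + 158 = 850; overall_B = 850/15 = 56.6667.
Difference = 48.4667 − 56.6667 = -8.2000 ≈ -8.2.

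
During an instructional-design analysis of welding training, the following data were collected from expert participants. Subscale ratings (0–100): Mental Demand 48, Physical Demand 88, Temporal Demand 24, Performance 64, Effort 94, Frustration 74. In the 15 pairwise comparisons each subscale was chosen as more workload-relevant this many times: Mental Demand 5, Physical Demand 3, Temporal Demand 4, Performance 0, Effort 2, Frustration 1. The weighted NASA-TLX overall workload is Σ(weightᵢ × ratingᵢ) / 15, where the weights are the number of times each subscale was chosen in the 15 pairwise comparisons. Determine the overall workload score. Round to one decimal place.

The tallies are the weights (they sum to 15).
Weighted sum = 5·48 + 3·88 + 4·24 + 0·64 + 2·94 + 1·74
            = 240 + 264 + 96 + 0 + 188 + 74 = 862.
Overall workload = 862 / 15 = 57.4667 ≈ 57.5.

57.5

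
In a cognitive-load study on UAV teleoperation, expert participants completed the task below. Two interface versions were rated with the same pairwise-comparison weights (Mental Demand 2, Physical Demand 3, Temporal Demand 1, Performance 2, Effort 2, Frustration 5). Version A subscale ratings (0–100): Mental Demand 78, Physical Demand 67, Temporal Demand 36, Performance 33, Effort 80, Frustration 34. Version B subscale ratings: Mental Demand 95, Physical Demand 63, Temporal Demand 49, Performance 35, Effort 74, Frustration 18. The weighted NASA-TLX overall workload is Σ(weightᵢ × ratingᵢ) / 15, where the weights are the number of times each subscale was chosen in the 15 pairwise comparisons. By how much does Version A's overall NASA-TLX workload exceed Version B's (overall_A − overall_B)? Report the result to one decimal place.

3.5

Version A weighted sum = 2·78 + 3·67 + 1·36 + 2·33 + 2·80 + 5·34 = 156 + 201 + 36 + 66 + 160 + 170 = 789; overall_A = 789/15 = 52.6000.
Version B weighted sum = 2·95 + 3·63 + 1·49 + 2·35 + 2·74 + 5·18 = 190 + 189 + 49 + 70 + 148 + 90 = 736; overall_B = 736/15 = 49.0667.
Difference = 52.6000 − 49.0667 = 3.5333 ≈ 3.5.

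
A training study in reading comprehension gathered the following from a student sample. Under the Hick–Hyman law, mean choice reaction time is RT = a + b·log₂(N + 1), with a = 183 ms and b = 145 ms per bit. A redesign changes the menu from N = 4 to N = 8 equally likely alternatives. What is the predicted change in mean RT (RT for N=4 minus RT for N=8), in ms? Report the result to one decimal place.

RT(4) = 183 + 145·log₂(5) = 183 + 145·2.3219 = 519.6755 ms.
RT(8) = 183 + 145·log₂(9) = 183 + 145·3.1699 = 642.6355 ms.
Difference = 519.6755 − 642.6355 = -122.9600 ≈ -123.0 ms.

-123.0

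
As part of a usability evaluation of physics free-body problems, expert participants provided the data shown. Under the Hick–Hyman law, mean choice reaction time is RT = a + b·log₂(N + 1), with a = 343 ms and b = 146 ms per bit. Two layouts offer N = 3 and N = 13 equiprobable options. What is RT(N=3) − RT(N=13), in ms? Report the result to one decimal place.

RT(3) = 343 + 146·log₂(4) = 343 + 146·2.0000 = 635.0000 ms.
RT(13) = 343 + 146·log₂(14) = 343 + 146·3.8074 = 898.8804 ms.
Difference = 635.0000 − 898.8804 = -263.8804 ≈ -263.9 ms.

-263.9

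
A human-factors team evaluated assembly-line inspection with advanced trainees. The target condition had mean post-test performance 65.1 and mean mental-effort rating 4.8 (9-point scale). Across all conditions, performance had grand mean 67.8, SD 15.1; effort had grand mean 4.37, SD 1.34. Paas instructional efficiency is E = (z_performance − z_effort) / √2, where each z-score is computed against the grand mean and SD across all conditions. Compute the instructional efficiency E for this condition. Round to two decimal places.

-0.35

z_performance = (65.1 − 67.8) / 15.1 = -2.7000 / 15.1 = -0.1788.
z_effort = (4.8 − 4.37) / 1.34 = 0.4300 / 1.34 = 0.3209.
z_P − z_E = -0.1788 − 0.3209 = -0.4997.
E = -0.4997 / √2 = -0.4997 / 1.41421 = -0.3533 ≈ -0.35.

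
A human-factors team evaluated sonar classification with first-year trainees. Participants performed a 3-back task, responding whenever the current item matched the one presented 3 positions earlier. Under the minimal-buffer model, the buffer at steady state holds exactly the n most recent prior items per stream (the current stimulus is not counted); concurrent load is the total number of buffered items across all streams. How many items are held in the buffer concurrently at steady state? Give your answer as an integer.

The buffer holds the 3 most recent prior items.
Steady-state concurrent load = 3 items.

3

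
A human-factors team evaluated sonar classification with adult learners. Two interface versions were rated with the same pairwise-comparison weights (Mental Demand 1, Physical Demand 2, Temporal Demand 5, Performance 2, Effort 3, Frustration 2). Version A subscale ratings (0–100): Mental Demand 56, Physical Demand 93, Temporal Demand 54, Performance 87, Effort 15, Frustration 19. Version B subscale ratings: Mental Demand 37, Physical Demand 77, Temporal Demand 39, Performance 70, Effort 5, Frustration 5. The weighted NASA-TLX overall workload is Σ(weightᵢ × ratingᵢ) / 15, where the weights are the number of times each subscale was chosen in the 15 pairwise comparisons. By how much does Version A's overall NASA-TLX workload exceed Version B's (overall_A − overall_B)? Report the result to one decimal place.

Version A weighted sum = 1·56 + 2·93 + 5·54 + 2·87 + 3·15 + 2·19 = 56 + 186 + 270 + 174 + 45 + 38 = 769; overall_A = 769/15 = 51.2667.
Version B weighted sum = 1·37 + 2·77 + 5·39 + 2·70 + 3·5 + 2·5 = 37 + 154 + 195 + 140 + 15 + 10 = 551; overall_B = 551/15 = 36.7333.
Difference = 51.2667 − 36.7333 = 14.5334 ≈ 14.5.

14.5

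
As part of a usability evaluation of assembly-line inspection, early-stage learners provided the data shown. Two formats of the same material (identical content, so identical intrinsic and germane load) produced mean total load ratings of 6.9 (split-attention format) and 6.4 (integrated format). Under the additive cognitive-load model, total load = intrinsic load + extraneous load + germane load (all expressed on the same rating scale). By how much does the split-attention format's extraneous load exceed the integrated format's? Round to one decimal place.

0.5

Intrinsic and germane load are equal across formats, so the difference in total load equals the difference in extraneous load.
Extraneous-load difference = 6.9 − 6.4 = 0.5.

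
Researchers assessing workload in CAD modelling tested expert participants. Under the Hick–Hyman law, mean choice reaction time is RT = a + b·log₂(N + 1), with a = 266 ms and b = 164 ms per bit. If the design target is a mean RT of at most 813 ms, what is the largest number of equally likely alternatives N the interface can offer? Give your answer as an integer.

9

Set 266 + 164·log₂(N + 1) ≤ 813.
log₂(N + 1) ≤ (813 − 266) / 164 = 3.3354.
N + 1 ≤ 2^3.3354 = 10.0938.
N ≤ 9.0938, so the largest integer N is 9.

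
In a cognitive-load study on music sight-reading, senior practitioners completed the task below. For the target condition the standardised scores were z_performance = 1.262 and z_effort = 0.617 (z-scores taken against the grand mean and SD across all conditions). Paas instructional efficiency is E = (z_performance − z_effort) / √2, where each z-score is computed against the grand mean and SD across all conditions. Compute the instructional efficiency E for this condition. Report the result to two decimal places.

0.46

z_P − z_E = 1.262 − 0.617 = 0.6450.
E = 0.6450 / √2 = 0.6450 / 1.41421 = 0.4561 ≈ 0.46.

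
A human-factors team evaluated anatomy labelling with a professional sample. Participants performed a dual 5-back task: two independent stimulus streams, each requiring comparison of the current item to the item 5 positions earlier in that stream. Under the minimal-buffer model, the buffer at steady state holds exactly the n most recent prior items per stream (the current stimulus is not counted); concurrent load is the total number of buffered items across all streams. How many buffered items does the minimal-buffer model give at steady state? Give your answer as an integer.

10

Each stream's buffer holds its 5 most recent prior items.
Two independent streams: 2 × 5 = 10 buffered items at steady state.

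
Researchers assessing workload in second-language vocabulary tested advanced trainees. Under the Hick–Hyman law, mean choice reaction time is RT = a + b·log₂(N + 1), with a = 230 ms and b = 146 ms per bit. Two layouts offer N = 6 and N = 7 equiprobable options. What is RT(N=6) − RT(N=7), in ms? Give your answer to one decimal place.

-28.1

RT(6) = 230 + 146·log₂(7) = 230 + 146·2.8074 = 639.8804 ms.
RT(7) = 230 + 146·log₂(8) = 230 + 146·3.0000 = 668.0000 ms.
Difference = 639.8804 − 668.0000 = -28.1196 ≈ -28.1 ms.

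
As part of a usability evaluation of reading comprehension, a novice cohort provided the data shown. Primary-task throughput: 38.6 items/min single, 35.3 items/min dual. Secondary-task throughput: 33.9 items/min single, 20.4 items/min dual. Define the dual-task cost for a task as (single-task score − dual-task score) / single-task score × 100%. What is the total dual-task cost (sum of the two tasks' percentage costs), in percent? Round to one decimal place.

48.4

Primary cost = (38.6 − 35.3) / 38.6 × 100% = 8.5492%.
Secondary cost = (33.9 − 20.4) / 33.9 × 100% = 39.8230%.
Total = 8.5492% + 39.8230% = 48.3722% ≈ 48.4%.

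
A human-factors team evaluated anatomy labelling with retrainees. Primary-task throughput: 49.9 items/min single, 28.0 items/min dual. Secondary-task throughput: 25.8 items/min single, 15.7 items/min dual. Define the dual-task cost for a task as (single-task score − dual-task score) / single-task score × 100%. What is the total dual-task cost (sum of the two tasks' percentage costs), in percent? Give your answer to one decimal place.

83.0

Primary cost = (49.9 − 28.0) / 49.9 × 100% = 43.8878%.
Secondary cost = (25.8 − 15.7) / 25.8 × 100% = 39.1473%.
Total = 43.8878% + 39.1473% = 83.0351% ≈ 83.0%.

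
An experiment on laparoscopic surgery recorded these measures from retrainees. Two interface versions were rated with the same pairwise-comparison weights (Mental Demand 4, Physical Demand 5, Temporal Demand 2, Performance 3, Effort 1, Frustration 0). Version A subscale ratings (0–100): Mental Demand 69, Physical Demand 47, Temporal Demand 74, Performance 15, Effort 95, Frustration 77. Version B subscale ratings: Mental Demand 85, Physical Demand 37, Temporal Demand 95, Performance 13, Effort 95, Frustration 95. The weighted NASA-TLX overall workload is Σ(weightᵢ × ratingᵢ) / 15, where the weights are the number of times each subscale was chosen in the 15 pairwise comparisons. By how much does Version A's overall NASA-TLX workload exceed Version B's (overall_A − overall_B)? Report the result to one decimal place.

Version A weighted sum = 4·69 + 5·47 + 2·74 + 3·15 + 1·95 + 0·77 = 276 + 235 + 148 + 45 + 95 + 0 = 799; overall_A = 799/15 = 53.2667.
Version B weighted sum = 4·85 + 5·37 + 2·95 + 3·13 + 1·95 + 0·95 = 340 + 185 + 190 + 39 + 95 + 0 = 849; overall_B = 849/15 = 56.6000.
Difference = 53.2667 − 56.6000 = -3.3333 ≈ -3.3.

-3.3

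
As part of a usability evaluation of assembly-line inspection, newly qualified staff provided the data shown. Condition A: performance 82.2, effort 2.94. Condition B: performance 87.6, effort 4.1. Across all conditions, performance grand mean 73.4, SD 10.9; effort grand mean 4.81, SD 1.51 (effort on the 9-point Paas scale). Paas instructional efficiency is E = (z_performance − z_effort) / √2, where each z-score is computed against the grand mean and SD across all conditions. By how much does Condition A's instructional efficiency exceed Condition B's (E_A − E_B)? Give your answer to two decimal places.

Condition A: z_P = (82.2 − 73.4)/10.9 = 0.8073; z_E = (2.94 − 4.81)/1.51 = -1.2384; E_A = (0.8073 − (-1.2384))/√2 = 1.4465.
Condition B: z_P = (87.6 − 73.4)/10.9 = 1.3028; z_E = (4.1 − 4.81)/1.51 = -0.4702; E_B = (1.3028 − (-0.4702))/√2 = 1.2537.
E_A − E_B = 1.4465 − 1.2537 = 0.1928 ≈ 0.19.

0.19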